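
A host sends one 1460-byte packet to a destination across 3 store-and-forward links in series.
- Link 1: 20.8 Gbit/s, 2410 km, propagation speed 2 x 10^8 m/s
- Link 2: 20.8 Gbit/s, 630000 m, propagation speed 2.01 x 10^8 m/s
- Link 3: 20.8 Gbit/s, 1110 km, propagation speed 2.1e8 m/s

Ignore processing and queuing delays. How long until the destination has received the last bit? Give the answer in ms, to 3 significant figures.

L = 1460 × 8 = 11680 bits.
Transmission delay per hop = L/R = 11680/20800000000 = 0.000561538 ms; 3 hops → 0.00168462 ms.
Propagation delays (d/s per hop): 12.05, 3.13433, 5.28571 ms; sum = 20.47 ms.
End-to-end = 20.5 ms.

20.5 ms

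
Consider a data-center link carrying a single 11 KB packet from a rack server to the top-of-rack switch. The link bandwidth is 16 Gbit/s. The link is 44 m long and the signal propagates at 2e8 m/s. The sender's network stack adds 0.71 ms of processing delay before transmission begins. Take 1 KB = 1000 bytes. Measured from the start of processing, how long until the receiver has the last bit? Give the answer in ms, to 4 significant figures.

L = 88000 bits.
Transmission delay = L/R = 88000 / 16000000000 = 0.0055 ms.
Propagation delay = d/s = 44 m / 200000000 m/s = 0.00022 ms.
Plus processing delay 0.71 ms = 0.71 ms.
Total = 0.7157 ms.

0.7157 ms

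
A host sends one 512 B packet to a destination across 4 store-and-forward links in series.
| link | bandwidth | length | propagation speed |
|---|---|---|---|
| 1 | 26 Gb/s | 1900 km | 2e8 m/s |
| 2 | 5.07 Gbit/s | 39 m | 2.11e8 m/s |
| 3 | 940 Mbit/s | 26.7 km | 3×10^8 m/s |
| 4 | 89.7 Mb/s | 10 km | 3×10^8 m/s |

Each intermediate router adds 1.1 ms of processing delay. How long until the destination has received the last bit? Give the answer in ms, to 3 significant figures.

13.0 ms

L = 512 × 8 = 4096 bits.
Transmission delays (L/R per hop): 0.000157538, 0.00080789, 0.00435745, 0.0456633 ms; sum = 0.0509862 ms.
Propagation delays (d/s per hop): 9.5, 0.000184834, 0.089, 0.0333333 ms; sum = 9.62252 ms.
Processing at 3 router(s): 3 × 1.1 ms = 3.3 ms.
End-to-end = 13.0 ms.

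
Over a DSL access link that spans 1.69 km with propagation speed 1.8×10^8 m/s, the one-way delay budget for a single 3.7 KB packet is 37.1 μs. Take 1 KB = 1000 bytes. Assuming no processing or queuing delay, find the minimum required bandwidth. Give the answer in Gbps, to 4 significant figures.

1.068 Gbps

L = 29600 bits.
Propagation delay = 1690 / 180000000 = 9.38889 μs.
Transmission budget = 37.1 − 9.38889 = 27.7111 μs.
R ≥ L / t_tx = 29600 bits / 2.77111e-05 s = 1.068 Gbps.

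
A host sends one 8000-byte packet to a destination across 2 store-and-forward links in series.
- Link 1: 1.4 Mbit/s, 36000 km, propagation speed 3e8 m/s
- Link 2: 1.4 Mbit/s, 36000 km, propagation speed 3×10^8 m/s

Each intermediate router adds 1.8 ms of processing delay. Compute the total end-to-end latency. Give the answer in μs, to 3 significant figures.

L = 8000 × 8 = 64000 bits.
Transmission delay per hop = L/R = 64000/1400000 = 45714.3 μs; 2 hops → 91428.6 μs.
Propagation delays (d/s per hop): 120000, 120000 μs; sum = 240000 μs.
Processing at 1 router(s): 1 × 1.8 ms = 1800 μs.
End-to-end = 333000 μs.

333000 μs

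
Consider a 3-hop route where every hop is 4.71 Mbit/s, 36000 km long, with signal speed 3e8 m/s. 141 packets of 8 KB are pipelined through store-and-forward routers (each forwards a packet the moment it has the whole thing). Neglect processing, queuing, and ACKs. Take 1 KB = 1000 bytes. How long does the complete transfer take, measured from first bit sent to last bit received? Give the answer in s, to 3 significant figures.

2.30 s

Per-hop transmission t_tx = L/R = 64000/4710000 = 0.0135881 s.
Per-hop propagation t_prop = 36000000/300000000 = 0.12 s.
Pipeline fill: first packet needs 3·t_tx to clear all hops; remaining 140 packets each add one t_tx.
Total = (3+141-1)·t_tx + 3·t_prop = 143·0.0135881 + 3·0.12 = 2.30 s.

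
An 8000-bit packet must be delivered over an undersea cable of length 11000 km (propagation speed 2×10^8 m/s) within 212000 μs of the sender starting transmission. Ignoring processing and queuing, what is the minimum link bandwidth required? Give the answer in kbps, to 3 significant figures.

Propagation delay = 11000000 / 200000000 = 55000 μs.
Transmission budget = 212000 − 55000 = 157000 μs.
R ≥ L / t_tx = 8000 bits / 0.157 s = 51.0 kbps.

51.0 kbps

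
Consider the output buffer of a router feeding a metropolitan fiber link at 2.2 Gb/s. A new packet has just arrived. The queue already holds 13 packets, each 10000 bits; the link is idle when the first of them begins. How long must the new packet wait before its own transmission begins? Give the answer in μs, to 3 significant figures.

59.1 μs

Each queued packet: L/R = 10000/2200000000 = 4.54545 μs.
13 queued → 59.0909 μs.
Queuing delay = 59.1 μs.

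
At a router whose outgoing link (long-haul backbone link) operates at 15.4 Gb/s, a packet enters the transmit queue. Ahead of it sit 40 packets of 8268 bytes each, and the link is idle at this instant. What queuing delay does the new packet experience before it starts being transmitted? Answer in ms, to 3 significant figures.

Each queued packet: L/R = 66144/15400000000 = 0.00429506 ms.
40 queued → 0.171803 ms.
Queuing delay = 0.172 ms.

0.172 ms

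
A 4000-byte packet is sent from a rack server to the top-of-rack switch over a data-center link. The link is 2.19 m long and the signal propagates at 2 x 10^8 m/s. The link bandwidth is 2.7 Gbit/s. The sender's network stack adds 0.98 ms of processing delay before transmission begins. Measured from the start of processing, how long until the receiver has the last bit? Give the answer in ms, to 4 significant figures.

L = 4000 × 8 = 32000 bits.
Transmission delay = L/R = 32000 / 2700000000 = 0.0118519 ms.
Propagation delay = d/s = 2.19 m / 200000000 m/s = 1.095e-05 ms.
Plus processing delay 0.98 ms = 0.98 ms.
Total = 0.9919 ms.

0.9919 ms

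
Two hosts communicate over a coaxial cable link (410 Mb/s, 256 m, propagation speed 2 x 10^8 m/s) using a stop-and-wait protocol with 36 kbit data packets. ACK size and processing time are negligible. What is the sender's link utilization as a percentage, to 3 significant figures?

t_tx = L/R = 36000/410000000 = 8.78049e-05 s.
t_prop = 256/200000000 = 1.28e-06 s; RTT = 2.56e-06 s.
Cycle = t_tx + RTT = 9.03649e-05 s.
Utilization = t_tx / cycle = 8.78049e-05/9.03649e-05 = 97.2 %.

97.2 %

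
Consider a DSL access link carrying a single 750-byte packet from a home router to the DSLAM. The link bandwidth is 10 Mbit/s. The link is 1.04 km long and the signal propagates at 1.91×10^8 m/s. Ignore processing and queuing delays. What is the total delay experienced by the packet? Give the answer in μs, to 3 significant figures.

605 μs

L = 750 × 8 = 6000 bits.
Transmission delay = L/R = 6000 / 10000000 = 600 μs.
Propagation delay = d/s = 1040 m / 191000000 m/s = 5.44503 μs.
Total = 605 μs.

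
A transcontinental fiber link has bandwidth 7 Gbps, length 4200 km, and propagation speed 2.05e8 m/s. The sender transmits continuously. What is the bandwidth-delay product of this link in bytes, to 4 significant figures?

17930000 bytes

Propagation delay = 4200000 / 2.05e+08 = 0.0204878 s.
BDP = R × t_prop = 7000000000 × 0.0204878 = 143415000 bits.
In bytes: 143415000/8 = 17930000 bytes.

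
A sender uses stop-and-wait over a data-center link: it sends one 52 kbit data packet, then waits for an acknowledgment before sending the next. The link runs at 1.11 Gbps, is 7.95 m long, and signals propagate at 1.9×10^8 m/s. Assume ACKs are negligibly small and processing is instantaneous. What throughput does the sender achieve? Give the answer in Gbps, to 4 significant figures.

t_tx = L/R = 52000/1110000000 = 4.68468e-05 s.
t_prop = 7.95/190000000 = 4.18421e-08 s; RTT = 8.36842e-08 s.
Cycle = t_tx + RTT = 4.69305e-05 s.
Throughput = L / cycle = 52000 / 4.69305e-05 = 1.108 Gbps.

1.108 Gbps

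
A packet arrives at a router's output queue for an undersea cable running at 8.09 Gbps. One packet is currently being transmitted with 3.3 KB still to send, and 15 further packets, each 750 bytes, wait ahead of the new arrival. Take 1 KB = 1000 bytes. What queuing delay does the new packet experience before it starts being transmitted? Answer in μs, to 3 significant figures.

14.4 μs

Each queued packet: L/R = 6000/8090000000 = 0.741656 μs.
15 queued → 11.1248 μs.
Plus remaining 26400 bits of current packet: 3.26329 μs.
Queuing delay = 14.4 μs.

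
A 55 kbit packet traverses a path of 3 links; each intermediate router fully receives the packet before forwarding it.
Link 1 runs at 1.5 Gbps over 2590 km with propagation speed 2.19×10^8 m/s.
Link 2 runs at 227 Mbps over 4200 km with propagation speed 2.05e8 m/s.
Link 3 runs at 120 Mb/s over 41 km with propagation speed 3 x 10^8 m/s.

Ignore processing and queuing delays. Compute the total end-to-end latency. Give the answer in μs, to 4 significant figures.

L = 55000 bits.
Transmission delays (L/R per hop): 36.6667, 242.291, 458.333 μs; sum = 737.291 μs.
Propagation delays (d/s per hop): 11826.5, 20487.8, 136.667 μs; sum = 32451 μs.
End-to-end = 33190 μs.

33190 μs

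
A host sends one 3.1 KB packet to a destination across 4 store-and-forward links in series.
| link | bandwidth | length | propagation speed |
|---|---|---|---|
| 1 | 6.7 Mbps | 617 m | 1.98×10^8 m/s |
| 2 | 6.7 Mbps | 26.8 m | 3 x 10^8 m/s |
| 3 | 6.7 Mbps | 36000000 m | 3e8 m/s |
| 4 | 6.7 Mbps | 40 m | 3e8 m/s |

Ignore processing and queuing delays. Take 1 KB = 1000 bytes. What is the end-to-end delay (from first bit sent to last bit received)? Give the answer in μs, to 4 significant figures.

134800 μs

L = 24800 bits.
Transmission delay per hop = L/R = 24800/6700000 = 3701.49 μs; 4 hops → 14806 μs.
Propagation delays (d/s per hop): 3.11616, 0.0893333, 120000, 0.133333 μs; sum = 120003 μs.
End-to-end = 134800 μs.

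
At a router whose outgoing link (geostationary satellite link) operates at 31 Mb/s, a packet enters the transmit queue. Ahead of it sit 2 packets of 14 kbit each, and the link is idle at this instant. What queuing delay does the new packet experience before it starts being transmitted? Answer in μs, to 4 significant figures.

Each queued packet: L/R = 14000/31000000 = 451.613 μs.
2 queued → 903.226 μs.
Queuing delay = 903.2 μs.

903.2 μs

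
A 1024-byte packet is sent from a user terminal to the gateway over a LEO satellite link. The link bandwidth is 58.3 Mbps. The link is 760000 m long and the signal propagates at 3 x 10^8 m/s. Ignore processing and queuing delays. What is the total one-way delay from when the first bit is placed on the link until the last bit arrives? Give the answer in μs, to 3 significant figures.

2670 μs

L = 1024 × 8 = 8192 bits.
Transmission delay = L/R = 8192 / 58300000 = 140.515 μs.
Propagation delay = d/s = 760000 m / 300000000 m/s = 2533.33 μs.
Total = 2670 μs.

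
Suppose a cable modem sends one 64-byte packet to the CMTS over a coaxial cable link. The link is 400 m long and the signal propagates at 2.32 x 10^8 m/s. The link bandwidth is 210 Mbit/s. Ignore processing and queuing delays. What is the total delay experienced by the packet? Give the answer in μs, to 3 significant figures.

L = 64 × 8 = 512 bits.
Transmission delay = L/R = 512 / 210000000 = 2.4381 μs.
Propagation delay = d/s = 400 m / 2.32e+08 m/s = 1.72414 μs.
Total = 4.16 μs.

4.16 μs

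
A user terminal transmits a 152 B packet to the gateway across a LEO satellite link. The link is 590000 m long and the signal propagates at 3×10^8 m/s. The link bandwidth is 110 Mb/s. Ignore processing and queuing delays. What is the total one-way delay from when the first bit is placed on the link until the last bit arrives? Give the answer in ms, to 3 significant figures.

L = 152 × 8 = 1216 bits.
Transmission delay = L/R = 1216 / 110000000 = 0.0110545 ms.
Propagation delay = d/s = 590000 m / 300000000 m/s = 1.96667 ms.
Total = 1.98 ms.

1.98 ms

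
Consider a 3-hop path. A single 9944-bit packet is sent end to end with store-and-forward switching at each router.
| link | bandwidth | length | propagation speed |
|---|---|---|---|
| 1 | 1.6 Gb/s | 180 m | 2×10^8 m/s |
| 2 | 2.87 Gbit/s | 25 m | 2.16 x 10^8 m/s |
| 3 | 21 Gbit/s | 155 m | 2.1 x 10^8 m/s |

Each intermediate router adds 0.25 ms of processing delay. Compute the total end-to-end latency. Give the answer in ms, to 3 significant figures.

Transmission delays (L/R per hop): 0.006215, 0.00346481, 0.000473524 ms; sum = 0.0101533 ms.
Propagation delays (d/s per hop): 0.0009, 0.000115741, 0.000738095 ms; sum = 0.00175384 ms.
Processing at 2 router(s): 2 × 0.25 ms = 0.5 ms.
End-to-end = 0.512 ms.

0.512 ms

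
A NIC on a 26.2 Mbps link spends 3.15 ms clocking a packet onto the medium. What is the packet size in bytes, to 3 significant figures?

10300 bytes

L = R × t_tx = 26200000 b/s × 0.00315 s = 82530 bits.
In bytes: 82530 / 8 = 10300 bytes.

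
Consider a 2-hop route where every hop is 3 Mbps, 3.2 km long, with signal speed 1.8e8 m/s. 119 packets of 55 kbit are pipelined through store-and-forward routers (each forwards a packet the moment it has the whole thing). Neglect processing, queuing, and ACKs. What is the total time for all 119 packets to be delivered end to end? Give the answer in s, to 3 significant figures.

2.20 s

Per-hop transmission t_tx = L/R = 55000/3000000 = 0.0183333 s.
Per-hop propagation t_prop = 3200/180000000 = 1.77778e-05 s.
Pipeline fill: first packet needs 2·t_tx to clear all hops; remaining 118 packets each add one t_tx.
Total = (2+119-1)·t_tx + 2·t_prop = 120·0.0183333 + 2·1.77778e-05 = 2.20 s.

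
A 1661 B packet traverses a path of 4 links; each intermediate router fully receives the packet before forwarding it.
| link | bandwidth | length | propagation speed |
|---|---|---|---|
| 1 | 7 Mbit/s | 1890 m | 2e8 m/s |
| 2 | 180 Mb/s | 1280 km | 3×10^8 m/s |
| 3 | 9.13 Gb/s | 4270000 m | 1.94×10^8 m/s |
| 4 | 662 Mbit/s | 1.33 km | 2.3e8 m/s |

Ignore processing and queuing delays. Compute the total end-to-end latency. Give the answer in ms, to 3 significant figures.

L = 1661 × 8 = 13288 bits.
Transmission delays (L/R per hop): 1.89829, 0.0738222, 0.00145542, 0.0200725 ms; sum = 1.99364 ms.
Propagation delays (d/s per hop): 0.00945, 4.26667, 22.0103, 0.00578261 ms; sum = 26.2922 ms.
End-to-end = 28.3 ms.

28.3 ms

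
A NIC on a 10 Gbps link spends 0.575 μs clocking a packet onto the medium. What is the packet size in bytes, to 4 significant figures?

718.8 bytes

L = R × t_tx = 10000000000 b/s × 5.75e-07 s = 5750 bits.
In bytes: 5750 / 8 = 718.8 bytes.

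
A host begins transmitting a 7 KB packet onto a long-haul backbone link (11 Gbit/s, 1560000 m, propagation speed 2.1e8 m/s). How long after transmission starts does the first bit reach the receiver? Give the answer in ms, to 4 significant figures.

First bit experiences only propagation delay: d/s = 1560000/210000000 = 7.429 ms.

7.429 ms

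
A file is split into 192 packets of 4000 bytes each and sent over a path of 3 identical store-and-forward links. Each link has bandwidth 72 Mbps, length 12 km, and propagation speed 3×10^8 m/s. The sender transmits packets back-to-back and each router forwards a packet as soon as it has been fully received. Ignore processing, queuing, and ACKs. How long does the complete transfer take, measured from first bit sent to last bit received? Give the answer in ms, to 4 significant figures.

Per-hop transmission t_tx = L/R = 32000/72000000 = 0.444444 ms.
Per-hop propagation t_prop = 12000/300000000 = 0.04 ms.
Pipeline fill: first packet needs 3·t_tx to clear all hops; remaining 191 packets each add one t_tx.
Total = (3+192-1)·t_tx + 3·t_prop = 194·0.444444 + 3·0.04 = 86.34 ms.

86.34 ms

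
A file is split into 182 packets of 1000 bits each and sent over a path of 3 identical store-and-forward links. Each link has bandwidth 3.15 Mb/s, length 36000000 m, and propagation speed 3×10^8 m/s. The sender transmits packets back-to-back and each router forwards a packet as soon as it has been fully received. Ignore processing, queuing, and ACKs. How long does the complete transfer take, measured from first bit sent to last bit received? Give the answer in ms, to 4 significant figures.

Per-hop transmission t_tx = L/R = 1000/3150000 = 0.31746 ms.
Per-hop propagation t_prop = 36000000/300000000 = 120 ms.
Pipeline fill: first packet needs 3·t_tx to clear all hops; remaining 181 packets each add one t_tx.
Total = (3+182-1)·t_tx + 3·t_prop = 184·0.31746 + 3·120 = 418.4 ms.

418.4 ms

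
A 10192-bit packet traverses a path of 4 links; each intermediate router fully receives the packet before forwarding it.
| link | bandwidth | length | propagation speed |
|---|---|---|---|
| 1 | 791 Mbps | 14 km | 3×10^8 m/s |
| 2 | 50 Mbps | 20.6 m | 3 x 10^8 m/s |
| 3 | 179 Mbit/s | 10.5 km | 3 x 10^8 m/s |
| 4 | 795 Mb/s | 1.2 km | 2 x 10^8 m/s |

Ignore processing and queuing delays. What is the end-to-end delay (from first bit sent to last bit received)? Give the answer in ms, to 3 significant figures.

0.374 ms

Transmission delays (L/R per hop): 0.012885, 0.20384, 0.0569385, 0.0128201 ms; sum = 0.286484 ms.
Propagation delays (d/s per hop): 0.0466667, 6.86667e-05, 0.035, 0.006 ms; sum = 0.0877353 ms.
End-to-end = 0.374 ms.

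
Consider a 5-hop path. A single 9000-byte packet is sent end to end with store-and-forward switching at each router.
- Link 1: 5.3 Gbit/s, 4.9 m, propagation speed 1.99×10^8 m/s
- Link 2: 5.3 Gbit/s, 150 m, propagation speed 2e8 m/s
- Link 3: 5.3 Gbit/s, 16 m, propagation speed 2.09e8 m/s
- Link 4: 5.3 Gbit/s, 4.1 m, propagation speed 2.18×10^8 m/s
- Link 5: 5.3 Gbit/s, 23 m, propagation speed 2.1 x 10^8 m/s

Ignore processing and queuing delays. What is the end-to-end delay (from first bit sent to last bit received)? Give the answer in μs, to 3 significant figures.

L = 9000 × 8 = 72000 bits.
Transmission delay per hop = L/R = 72000/5300000000 = 13.5849 μs; 5 hops → 67.9245 μs.
Propagation delays (d/s per hop): 0.0246231, 0.75, 0.076555, 0.0188073, 0.109524 μs; sum = 0.979509 μs.
End-to-end = 68.9 μs.

68.9 μs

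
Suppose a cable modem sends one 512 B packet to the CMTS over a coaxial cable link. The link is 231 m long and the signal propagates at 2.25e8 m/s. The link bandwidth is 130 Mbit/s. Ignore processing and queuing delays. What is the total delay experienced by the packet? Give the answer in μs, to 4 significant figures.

L = 512 × 8 = 4096 bits.
Transmission delay = L/R = 4096 / 130000000 = 31.5077 μs.
Propagation delay = d/s = 231 m / 225000000 m/s = 1.02667 μs.
Total = 32.53 μs.

32.53 μs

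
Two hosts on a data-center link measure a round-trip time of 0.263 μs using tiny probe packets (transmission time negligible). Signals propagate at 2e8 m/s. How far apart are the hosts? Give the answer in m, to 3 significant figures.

One-way propagation = RTT/2 = 0.1315 μs.
d = s × t = 200000000 × 1.315e-07 = 26.3 m.

26.3 m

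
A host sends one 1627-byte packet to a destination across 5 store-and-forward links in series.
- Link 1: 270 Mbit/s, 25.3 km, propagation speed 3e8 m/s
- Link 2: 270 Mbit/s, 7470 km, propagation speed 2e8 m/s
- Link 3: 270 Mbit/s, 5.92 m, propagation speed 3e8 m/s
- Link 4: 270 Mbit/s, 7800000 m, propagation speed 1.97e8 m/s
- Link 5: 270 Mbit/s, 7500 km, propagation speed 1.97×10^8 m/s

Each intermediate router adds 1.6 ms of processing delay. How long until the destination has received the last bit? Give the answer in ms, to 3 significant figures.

122 ms

L = 1627 × 8 = 13016 bits.
Transmission delay per hop = L/R = 13016/270000000 = 0.0482074 ms; 5 hops → 0.241037 ms.
Propagation delays (d/s per hop): 0.0843333, 37.35, 1.97333e-05, 39.5939, 38.0711 ms; sum = 115.099 ms.
Processing at 4 router(s): 4 × 1.6 ms = 6.4 ms.
End-to-end = 122 ms.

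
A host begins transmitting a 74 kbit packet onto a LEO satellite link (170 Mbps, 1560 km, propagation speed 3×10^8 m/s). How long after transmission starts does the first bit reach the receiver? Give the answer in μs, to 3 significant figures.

5200 μs

First bit experiences only propagation delay: d/s = 1560000/300000000 = 5200 μs.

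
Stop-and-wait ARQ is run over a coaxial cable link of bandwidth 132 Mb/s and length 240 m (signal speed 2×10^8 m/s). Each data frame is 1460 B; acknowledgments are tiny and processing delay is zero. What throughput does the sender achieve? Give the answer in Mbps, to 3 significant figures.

129 Mbps

t_tx = L/R = 11680/132000000 = 8.84848e-05 s.
t_prop = 240/200000000 = 1.2e-06 s; RTT = 2.4e-06 s.
Cycle = t_tx + RTT = 9.08848e-05 s.
Throughput = L / cycle = 11680 / 9.08848e-05 = 129 Mbps.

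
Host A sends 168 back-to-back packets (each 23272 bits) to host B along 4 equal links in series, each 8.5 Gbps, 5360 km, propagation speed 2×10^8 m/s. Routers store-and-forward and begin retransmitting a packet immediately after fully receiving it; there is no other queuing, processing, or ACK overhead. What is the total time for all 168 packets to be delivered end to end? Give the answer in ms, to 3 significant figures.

108 ms

Per-hop transmission t_tx = L/R = 23272/8500000000 = 0.00273788 ms.
Per-hop propagation t_prop = 5360000/200000000 = 26.8 ms.
Pipeline fill: first packet needs 4·t_tx to clear all hops; remaining 167 packets each add one t_tx.
Total = (4+168-1)·t_tx + 4·t_prop = 171·0.00273788 + 4·26.8 = 108 ms.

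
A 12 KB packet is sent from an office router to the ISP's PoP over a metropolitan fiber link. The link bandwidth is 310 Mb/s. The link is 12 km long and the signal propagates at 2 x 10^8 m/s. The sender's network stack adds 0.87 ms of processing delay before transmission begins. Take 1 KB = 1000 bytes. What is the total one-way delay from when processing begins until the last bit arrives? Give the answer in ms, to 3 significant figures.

L = 96000 bits.
Transmission delay = L/R = 96000 / 310000000 = 0.309677 ms.
Propagation delay = d/s = 12000 m / 200000000 m/s = 0.06 ms.
Plus processing delay 0.87 ms = 0.87 ms.
Total = 1.24 ms.

1.24 ms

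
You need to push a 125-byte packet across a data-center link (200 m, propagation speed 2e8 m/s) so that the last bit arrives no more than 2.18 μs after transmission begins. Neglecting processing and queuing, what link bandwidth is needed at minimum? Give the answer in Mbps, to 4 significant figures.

L = 1000 bits.
Propagation delay = 200 / 200000000 = 1 μs.
Transmission budget = 2.18 − 1 = 1.18 μs.
R ≥ L / t_tx = 1000 bits / 1.18e-06 s = 847.5 Mbps.

847.5 Mbps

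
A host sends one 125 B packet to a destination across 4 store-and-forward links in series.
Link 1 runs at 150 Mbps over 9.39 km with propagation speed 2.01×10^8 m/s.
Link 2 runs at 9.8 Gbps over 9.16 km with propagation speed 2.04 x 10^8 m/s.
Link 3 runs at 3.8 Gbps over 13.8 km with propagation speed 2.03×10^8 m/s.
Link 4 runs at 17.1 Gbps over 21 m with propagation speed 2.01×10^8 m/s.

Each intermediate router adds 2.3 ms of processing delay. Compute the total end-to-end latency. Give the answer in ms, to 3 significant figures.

L = 125 × 8 = 1000 bits.
Transmission delays (L/R per hop): 0.00666667, 0.000102041, 0.000263158, 5.84795e-05 ms; sum = 0.00709034 ms.
Propagation delays (d/s per hop): 0.0467164, 0.044902, 0.0679803, 0.000104478 ms; sum = 0.159703 ms.
Processing at 3 router(s): 3 × 2.3 ms = 6.9 ms.
End-to-end = 7.07 ms.

7.07 ms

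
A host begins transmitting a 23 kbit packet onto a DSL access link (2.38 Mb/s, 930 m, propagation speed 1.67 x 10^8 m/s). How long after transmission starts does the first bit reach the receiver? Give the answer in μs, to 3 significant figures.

First bit experiences only propagation delay: d/s = 930/167000000 = 5.57 μs.

5.57 μs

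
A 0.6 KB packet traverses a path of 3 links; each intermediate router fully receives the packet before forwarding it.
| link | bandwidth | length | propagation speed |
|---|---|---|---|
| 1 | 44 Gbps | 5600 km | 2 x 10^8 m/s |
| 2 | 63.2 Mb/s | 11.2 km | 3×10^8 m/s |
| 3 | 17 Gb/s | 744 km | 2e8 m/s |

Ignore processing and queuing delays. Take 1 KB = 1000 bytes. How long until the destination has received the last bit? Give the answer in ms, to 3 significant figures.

L = 4800 bits.
Transmission delays (L/R per hop): 0.000109091, 0.0759494, 0.000282353 ms; sum = 0.0763408 ms.
Propagation delays (d/s per hop): 28, 0.0373333, 3.72 ms; sum = 31.7573 ms.
End-to-end = 31.8 ms.

31.8 ms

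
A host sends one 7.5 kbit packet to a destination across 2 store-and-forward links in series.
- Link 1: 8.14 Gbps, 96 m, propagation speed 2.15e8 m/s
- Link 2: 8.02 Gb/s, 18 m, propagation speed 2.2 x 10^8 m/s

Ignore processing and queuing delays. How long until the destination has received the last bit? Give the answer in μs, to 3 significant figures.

2.38 μs

L = 7500 bits.
Transmission delays (L/R per hop): 0.921376, 0.935162 μs; sum = 1.85654 μs.
Propagation delays (d/s per hop): 0.446512, 0.0818182 μs; sum = 0.52833 μs.
End-to-end = 2.38 μs.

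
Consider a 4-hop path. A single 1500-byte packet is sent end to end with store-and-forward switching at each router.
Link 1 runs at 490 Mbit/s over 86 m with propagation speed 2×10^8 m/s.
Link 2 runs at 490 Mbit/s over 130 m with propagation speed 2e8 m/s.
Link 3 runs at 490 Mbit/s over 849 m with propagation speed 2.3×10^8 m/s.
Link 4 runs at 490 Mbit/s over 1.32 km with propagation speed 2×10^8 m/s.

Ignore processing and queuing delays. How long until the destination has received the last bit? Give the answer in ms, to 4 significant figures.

0.1093 ms

L = 1500 × 8 = 12000 bits.
Transmission delay per hop = L/R = 12000/490000000 = 0.0244898 ms; 4 hops → 0.0979592 ms.
Propagation delays (d/s per hop): 0.00043, 0.00065, 0.0036913, 0.0066 ms; sum = 0.0113713 ms.
End-to-end = 0.1093 ms.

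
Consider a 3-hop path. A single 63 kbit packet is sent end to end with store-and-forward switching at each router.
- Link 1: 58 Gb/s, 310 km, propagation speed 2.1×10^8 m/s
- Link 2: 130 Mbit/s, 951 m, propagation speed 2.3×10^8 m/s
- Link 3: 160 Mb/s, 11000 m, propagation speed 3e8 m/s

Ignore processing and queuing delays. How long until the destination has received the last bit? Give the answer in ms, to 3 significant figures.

2.40 ms

L = 63000 bits.
Transmission delays (L/R per hop): 0.00108621, 0.484615, 0.39375 ms; sum = 0.879452 ms.
Propagation delays (d/s per hop): 1.47619, 0.00413478, 0.0366667 ms; sum = 1.51699 ms.
End-to-end = 2.40 ms.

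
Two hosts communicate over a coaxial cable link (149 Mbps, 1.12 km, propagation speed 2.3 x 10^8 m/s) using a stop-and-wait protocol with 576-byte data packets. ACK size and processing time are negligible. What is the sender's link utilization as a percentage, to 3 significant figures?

76.1 %

t_tx = L/R = 4608/149000000 = 3.09262e-05 s.
t_prop = 1120/2.3e+08 = 4.86957e-06 s; RTT = 9.73913e-06 s.
Cycle = t_tx + RTT = 4.06653e-05 s.
Utilization = t_tx / cycle = 3.09262e-05/4.06653e-05 = 76.1 %.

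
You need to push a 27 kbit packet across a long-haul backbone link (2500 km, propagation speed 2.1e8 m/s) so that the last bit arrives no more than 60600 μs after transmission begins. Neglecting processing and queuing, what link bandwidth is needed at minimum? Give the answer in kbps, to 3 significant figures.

554 kbps

Propagation delay = 2500000 / 210000000 = 11904.8 μs.
Transmission budget = 60600 − 11904.8 = 48695.2 μs.
R ≥ L / t_tx = 27000 bits / 0.0486952 s = 554 kbps.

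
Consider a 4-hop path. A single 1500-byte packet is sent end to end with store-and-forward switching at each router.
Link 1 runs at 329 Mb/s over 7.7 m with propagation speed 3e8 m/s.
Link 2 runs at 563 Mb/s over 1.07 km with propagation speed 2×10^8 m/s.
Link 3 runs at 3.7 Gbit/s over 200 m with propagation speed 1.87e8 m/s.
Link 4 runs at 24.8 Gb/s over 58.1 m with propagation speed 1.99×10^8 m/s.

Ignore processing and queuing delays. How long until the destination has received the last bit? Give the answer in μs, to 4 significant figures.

L = 1500 × 8 = 12000 bits.
Transmission delays (L/R per hop): 36.4742, 21.3144, 3.24324, 0.483871 μs; sum = 61.5157 μs.
Propagation delays (d/s per hop): 0.0256667, 5.35, 1.06952, 0.29196 μs; sum = 6.73715 μs.
End-to-end = 68.25 μs.

68.25 μs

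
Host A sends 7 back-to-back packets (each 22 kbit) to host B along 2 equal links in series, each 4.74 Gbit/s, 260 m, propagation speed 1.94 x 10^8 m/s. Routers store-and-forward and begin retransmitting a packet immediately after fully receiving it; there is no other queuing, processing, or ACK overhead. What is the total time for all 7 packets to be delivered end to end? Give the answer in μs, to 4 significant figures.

39.81 μs

Per-hop transmission t_tx = L/R = 22000/4740000000 = 4.64135 μs.
Per-hop propagation t_prop = 260/194000000 = 1.34021 μs.
Pipeline fill: first packet needs 2·t_tx to clear all hops; remaining 6 packets each add one t_tx.
Total = (2+7-1)·t_tx + 2·t_prop = 8·4.64135 + 2·1.34021 = 39.81 μs.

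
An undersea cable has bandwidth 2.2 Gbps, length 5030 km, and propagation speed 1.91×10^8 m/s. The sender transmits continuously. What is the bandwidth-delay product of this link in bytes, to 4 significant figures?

7242000 bytes

Propagation delay = 5030000 / 191000000 = 0.0263351 s.
BDP = R × t_prop = 2200000000 × 0.0263351 = 57937200 bits.
In bytes: 57937200/8 = 7242000 bytes.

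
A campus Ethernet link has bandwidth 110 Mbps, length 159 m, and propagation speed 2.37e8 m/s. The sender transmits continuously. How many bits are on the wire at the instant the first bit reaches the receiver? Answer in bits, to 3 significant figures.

Propagation delay = 159 / 237000000 = 6.70886e-07 s.
BDP = R × t_prop = 110000000 × 6.70886e-07 = 73.7975 bits.

73.8 bits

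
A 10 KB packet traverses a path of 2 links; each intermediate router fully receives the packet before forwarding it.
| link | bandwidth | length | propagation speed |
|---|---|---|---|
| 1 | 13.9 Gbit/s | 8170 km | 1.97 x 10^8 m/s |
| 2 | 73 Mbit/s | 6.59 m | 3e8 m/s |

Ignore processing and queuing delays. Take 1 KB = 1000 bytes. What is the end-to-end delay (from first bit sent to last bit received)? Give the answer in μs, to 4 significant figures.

L = 80000 bits.
Transmission delays (L/R per hop): 5.7554, 1095.89 μs; sum = 1101.65 μs.
Propagation delays (d/s per hop): 41472.1, 0.0219667 μs; sum = 41472.1 μs.
End-to-end = 42570 μs.

42570 μs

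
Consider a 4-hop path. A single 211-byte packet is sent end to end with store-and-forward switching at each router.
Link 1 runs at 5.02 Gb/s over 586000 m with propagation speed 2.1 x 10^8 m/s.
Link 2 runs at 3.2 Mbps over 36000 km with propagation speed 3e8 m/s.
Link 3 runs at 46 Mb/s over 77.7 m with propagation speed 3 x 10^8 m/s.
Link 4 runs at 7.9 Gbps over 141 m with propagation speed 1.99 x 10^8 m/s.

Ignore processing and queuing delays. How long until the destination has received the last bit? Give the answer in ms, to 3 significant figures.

123 ms

L = 211 × 8 = 1688 bits.
Transmission delays (L/R per hop): 0.000336255, 0.5275, 0.0366957, 0.000213671 ms; sum = 0.564746 ms.
Propagation delays (d/s per hop): 2.79048, 120, 0.000259, 0.000708543 ms; sum = 122.791 ms.
End-to-end = 123 ms.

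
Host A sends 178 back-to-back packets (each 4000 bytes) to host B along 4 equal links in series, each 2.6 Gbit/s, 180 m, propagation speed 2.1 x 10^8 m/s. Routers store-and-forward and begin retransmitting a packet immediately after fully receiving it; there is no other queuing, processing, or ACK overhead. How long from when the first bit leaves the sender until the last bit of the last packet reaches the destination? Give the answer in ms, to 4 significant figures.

Per-hop transmission t_tx = L/R = 32000/2600000000 = 0.0123077 ms.
Per-hop propagation t_prop = 180/210000000 = 0.000857143 ms.
Pipeline fill: first packet needs 4·t_tx to clear all hops; remaining 177 packets each add one t_tx.
Total = (4+178-1)·t_tx + 4·t_prop = 181·0.0123077 + 4·0.000857143 = 2.231 ms.

2.231 ms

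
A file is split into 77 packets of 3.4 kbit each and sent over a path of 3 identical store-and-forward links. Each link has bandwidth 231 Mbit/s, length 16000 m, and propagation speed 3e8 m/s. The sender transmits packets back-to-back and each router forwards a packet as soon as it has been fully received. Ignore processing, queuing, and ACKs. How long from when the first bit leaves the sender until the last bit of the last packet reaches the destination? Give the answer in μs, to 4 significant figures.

1323 μs

Per-hop transmission t_tx = L/R = 3400/231000000 = 14.7186 μs.
Per-hop propagation t_prop = 16000/300000000 = 53.3333 μs.
Pipeline fill: first packet needs 3·t_tx to clear all hops; remaining 76 packets each add one t_tx.
Total = (3+77-1)·t_tx + 3·t_prop = 79·14.7186 + 3·53.3333 = 1323 μs.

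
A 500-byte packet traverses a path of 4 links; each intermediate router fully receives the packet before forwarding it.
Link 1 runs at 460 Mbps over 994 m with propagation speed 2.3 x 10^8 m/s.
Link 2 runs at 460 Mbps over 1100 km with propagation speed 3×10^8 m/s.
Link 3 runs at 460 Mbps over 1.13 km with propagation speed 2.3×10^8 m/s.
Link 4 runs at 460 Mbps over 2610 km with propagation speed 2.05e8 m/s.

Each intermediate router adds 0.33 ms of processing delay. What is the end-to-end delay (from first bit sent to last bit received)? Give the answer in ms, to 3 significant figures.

L = 500 × 8 = 4000 bits.
Transmission delay per hop = L/R = 4000/460000000 = 0.00869565 ms; 4 hops → 0.0347826 ms.
Propagation delays (d/s per hop): 0.00432174, 3.66667, 0.00491304, 12.7317 ms; sum = 16.4076 ms.
Processing at 3 router(s): 3 × 0.33 ms = 0.99 ms.
End-to-end = 17.4 ms.

17.4 ms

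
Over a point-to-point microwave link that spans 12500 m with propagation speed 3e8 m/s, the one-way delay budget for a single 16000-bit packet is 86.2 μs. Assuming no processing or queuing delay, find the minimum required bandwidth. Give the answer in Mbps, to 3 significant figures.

Propagation delay = 12500 / 300000000 = 41.6667 μs.
Transmission budget = 86.2 − 41.6667 = 44.5333 μs.
R ≥ L / t_tx = 16000 bits / 4.45333e-05 s = 359 Mbps.

359 Mbps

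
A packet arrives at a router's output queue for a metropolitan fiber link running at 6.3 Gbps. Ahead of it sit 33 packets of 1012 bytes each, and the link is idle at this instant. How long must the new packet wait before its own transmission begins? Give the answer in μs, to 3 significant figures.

Each queued packet: L/R = 8096/6300000000 = 1.28508 μs.
33 queued → 42.4076 μs.
Queuing delay = 42.4 μs.

42.4 μs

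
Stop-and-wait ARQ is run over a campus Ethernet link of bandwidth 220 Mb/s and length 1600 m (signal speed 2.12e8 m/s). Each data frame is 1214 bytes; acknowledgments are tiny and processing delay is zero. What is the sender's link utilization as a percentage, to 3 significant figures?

t_tx = L/R = 9712/220000000 = 4.41455e-05 s.
t_prop = 1600/212000000 = 7.54717e-06 s; RTT = 1.50943e-05 s.
Cycle = t_tx + RTT = 5.92398e-05 s.
Utilization = t_tx / cycle = 4.41455e-05/5.92398e-05 = 74.5 %.

74.5 %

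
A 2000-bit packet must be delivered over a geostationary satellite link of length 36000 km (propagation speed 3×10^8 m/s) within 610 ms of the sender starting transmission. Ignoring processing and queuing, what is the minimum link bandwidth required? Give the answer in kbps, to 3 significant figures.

Propagation delay = 36000000 / 300000000 = 120 ms.
Transmission budget = 610 − 120 = 490 ms.
R ≥ L / t_tx = 2000 bits / 0.49 s = 4.08 kbps.

4.08 kbps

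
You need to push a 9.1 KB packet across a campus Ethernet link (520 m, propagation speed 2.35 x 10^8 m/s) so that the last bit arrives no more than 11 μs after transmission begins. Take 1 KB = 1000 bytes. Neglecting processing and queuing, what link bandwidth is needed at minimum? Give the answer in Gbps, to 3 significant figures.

L = 72800 bits.
Propagation delay = 520 / 235000000 = 2.21277 μs.
Transmission budget = 11 − 2.21277 = 8.78723 μs.
R ≥ L / t_tx = 72800 bits / 8.78723e-06 s = 8.28 Gbps.

8.28 Gbps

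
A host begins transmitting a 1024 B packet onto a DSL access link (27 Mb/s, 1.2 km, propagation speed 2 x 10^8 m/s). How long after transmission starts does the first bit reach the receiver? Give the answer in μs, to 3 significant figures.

First bit experiences only propagation delay: d/s = 1200/200000000 = 6.00 μs.

6.00 μs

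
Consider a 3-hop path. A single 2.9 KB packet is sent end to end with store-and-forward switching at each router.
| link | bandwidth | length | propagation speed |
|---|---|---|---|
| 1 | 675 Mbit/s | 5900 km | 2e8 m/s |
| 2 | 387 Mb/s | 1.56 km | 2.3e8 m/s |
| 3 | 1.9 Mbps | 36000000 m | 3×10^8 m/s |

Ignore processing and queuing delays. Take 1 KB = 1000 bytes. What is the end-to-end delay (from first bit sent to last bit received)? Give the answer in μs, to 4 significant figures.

161800 μs

L = 23200 bits.
Transmission delays (L/R per hop): 34.3704, 59.9483, 12210.5 μs; sum = 12304.8 μs.
Propagation delays (d/s per hop): 29500, 6.78261, 120000 μs; sum = 149507 μs.
End-to-end = 161800 μs.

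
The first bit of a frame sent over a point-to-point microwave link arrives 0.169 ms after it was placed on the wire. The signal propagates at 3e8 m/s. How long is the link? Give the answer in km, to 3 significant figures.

50.7 km

d = s × t_prop = 300000000 × 0.000169 = 50.7 km.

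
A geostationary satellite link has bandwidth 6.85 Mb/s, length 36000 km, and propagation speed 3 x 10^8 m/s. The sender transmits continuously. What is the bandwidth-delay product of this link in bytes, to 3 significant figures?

Propagation delay = 36000000 / 300000000 = 0.12 s.
BDP = R × t_prop = 6850000 × 0.12 = 822000 bits.
In bytes: 822000/8 = 103000 bytes.

103000 bytes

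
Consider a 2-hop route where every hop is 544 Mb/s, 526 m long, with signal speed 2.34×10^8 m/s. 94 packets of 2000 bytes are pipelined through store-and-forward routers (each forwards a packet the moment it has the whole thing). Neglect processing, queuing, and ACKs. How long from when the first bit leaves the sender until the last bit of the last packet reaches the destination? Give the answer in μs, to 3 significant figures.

2800 μs

Per-hop transmission t_tx = L/R = 16000/544000000 = 29.4118 μs.
Per-hop propagation t_prop = 526/234000000 = 2.24786 μs.
Pipeline fill: first packet needs 2·t_tx to clear all hops; remaining 93 packets each add one t_tx.
Total = (2+94-1)·t_tx + 2·t_prop = 95·29.4118 + 2·2.24786 = 2800 μs.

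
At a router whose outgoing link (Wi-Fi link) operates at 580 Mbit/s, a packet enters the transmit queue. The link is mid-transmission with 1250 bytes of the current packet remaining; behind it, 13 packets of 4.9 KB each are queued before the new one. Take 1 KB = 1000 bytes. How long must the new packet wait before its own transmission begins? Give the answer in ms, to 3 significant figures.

Each queued packet: L/R = 39200/580000000 = 0.0675862 ms.
13 queued → 0.878621 ms.
Plus remaining 10000 bits of current packet: 0.0172414 ms.
Queuing delay = 0.896 ms.

0.896 ms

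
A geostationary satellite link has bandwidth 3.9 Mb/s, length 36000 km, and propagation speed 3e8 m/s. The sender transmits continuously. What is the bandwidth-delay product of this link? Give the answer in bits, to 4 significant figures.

468000 bits

Propagation delay = 36000000 / 300000000 = 0.12 s.
BDP = R × t_prop = 3900000 × 0.12 = 468000 bits.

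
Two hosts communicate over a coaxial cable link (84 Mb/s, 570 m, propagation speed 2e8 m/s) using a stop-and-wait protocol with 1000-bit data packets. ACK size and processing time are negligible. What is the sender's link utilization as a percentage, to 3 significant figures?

t_tx = L/R = 1000/84000000 = 1.19048e-05 s.
t_prop = 570/200000000 = 2.85e-06 s; RTT = 5.7e-06 s.
Cycle = t_tx + RTT = 1.76048e-05 s.
Utilization = t_tx / cycle = 1.19048e-05/1.76048e-05 = 67.6 %.

67.6 %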